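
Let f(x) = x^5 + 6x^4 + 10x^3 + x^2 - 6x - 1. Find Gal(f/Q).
C_5 (order 5)

The polynomial f is an irreducible quintic over Q, so G = Gal(f/Q) is a transitive subgroup of S_5: one of C_5 (5T1, order 5), D_5 (5T2, order 10), F_20 (5T3, order 20), A_5 (5T4, order 60) or S_5 (5T5, order 120). The discriminant of f is 14641 = 121^2, a perfect square, so G is contained in A_5. The transitive groups of degree 5 contained in A_5 are: C_5 (5T1, order 5), D_5 (5T2, order 10), A_5 (5T4, order 60). By Dedekind's theorem, for a prime p not dividing disc(f) the degrees of the irreducible factors of f mod p form the cycle type of an element of G. Factoring f modulo the 14 such primes p <= 47 (skipping 11, which divides the discriminant), each new pattern first appears at: mod 2: f = (x^5 + x^2 + 1), pattern 5; mod 23: f = (x + 10)(x + 13)(x + 14)(x + 18)(x + 20), pattern 1+1+1+1+1. No other pattern occurs in this range, so the set of observed cycle types is {5, 1+1+1+1+1}. The candidates containing elements of all these cycle types are C_5 (5T1) of order 5, D_5 (5T2) of order 10, A_5 (5T4) of order 60; the others are excluded. The observed types are precisely the cycle types that occur in C_5 (5T1). Each of the other remaining candidates has further cycle types, and by the Chebotarev density theorem the matching factorization patterns would occur for a proportion of primes equal to their share of the group: D_5 (5T2) additionally contains elements of type 2+2+1 (5 of its 10 elements, about 50% of primes); A_5 (5T4) additionally contains elements of type 3+1+1, 2+2+1 (35 of its 60 elements, about 58% of primes). None of the 14 primes tested shows any such pattern (for each of these groups the chance of that is below 10^-4), which rules them out. Hence G = C_5 (5T1), of order 5.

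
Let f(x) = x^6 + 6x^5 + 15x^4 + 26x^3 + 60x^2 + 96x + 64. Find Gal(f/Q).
S_3 (also written S3)

The polynomial f is an irreducible sextic over Q, so G = Gal(f/Q) is one of the 16 transitive subgroups 6T1, ..., 6T16 of S_6. The discriminant of f is -1160950579200, which is not a perfect square, so G is not contained in A_6. The transitive groups of degree 6 not contained in A_6 are: C_6 (6T1, order 6), S_3 (6T2, order 6), D_6 (6T3, order 12), C_3 x S_3 (6T5, order 18), A_4 x C_2 (6T6, order 24), S_4 (6T8, order 24), S_3 x S_3 (6T9, order 36), S_4 x C_2 (6T11, order 48), (S_3 x S_3) : C_2 (6T13, order 72), PGL(2,5) (6T14, order 120), S_6 (6T16, order 720). By Dedekind's theorem, for a prime p not dividing disc(f) the degrees of the irreducible factors of f mod p form the cycle type of an element of G. Factoring f modulo the 23 such primes p <= 101 (skipping 2, 3, 5, which divide the discriminant), each new pattern first appears at: mod 7: f = (x^3 + 3x^2 + 2x + 5)(x^3 + 3x^2 + 4x + 3), pattern 3+3; mod 11: f = (x^2 + 4)(x^2 + 8x + 6)(x^2 + 9x + 10), pattern 2+2+2; mod 61: f = (x + 25)(x + 27)(x + 44)(x + 48)(x + 50)(x + 56), pattern 1+1+1+1+1+1. No other pattern occurs in this range, so the set of observed cycle types is {3+3, 2+2+2, 1+1+1+1+1+1}. The candidates containing elements of all these cycle types are C_6 (6T1) of order 6, S_3 (6T2) of order 6, D_6 (6T3) of order 12, C_3 x S_3 (6T5) of order 18, A_4 x C_2 (6T6) of order 24, S_4 (6T8) of order 24, S_3 x S_3 (6T9) of order 36, S_4 x C_2 (6T11) of order 48, (S_3 x S_3) : C_2 (6T13) of order 72, PGL(2,5) (6T14) of order 120, S_6 (6T16) of order 720; the others are excluded. The observed types are precisely the cycle types that occur in S_3 (6T2). Each of the other remaining candidates has further cycle types, and by the Chebotarev density theorem the matching factorization patterns would occur for a proportion of primes equal to their share of the group: C_6 (6T1) additionally contains elements of type 6 (2 of its 6 elements, about 33% of primes); D_6 (6T3) additionally contains elements of type 6, 2+2+1+1 (5 of its 12 elements, about 42% of primes); C_3 x S_3 (6T5) additionally contains elements of type 6, 3+1+1+1 (10 of its 18 elements, about 56% of primes); A_4 x C_2 (6T6) additionally contains elements of type 6, 2+2+1+1, 2+1+1+1+1 (14 of its 24 elements, about 58% of primes); S_4 (6T8) additionally contains elements of type 4+1+1, 2+2+1+1 (9 of its 24 elements, about 38% of primes); S_3 x S_3 (6T9) additionally contains elements of type 6, 3+1+1+1, 2+2+1+1 (25 of its 36 elements, about 69% of primes); S_4 x C_2 (6T11) additionally contains elements of type 6, 4+2, 4+1+1, 2+2+1+1, 2+1+1+1+1 (32 of its 48 elements, about 67% of primes); (S_3 x S_3) : C_2 (6T13) additionally contains elements of type 6, 4+2, 3+2+1, 3+1+1+1, 2+2+1+1, 2+1+1+1+1 (61 of its 72 elements, about 85% of primes); PGL(2,5) (6T14) additionally contains elements of type 6, 5+1, 4+1+1, 2+2+1+1 (89 of its 120 elements, about 74% of primes); S_6 (6T16) additionally contains elements of type 6, 5+1, 4+2, 4+1+1, 3+2+1, 3+1+1+1, 2+2+1+1, 2+1+1+1+1 (664 of its 720 elements, about 92% of primes). None of the 23 primes tested shows any such pattern (for each of these groups the chance of that is below 10^-4), which rules them out. Hence G = S_3 (6T2), of order 6.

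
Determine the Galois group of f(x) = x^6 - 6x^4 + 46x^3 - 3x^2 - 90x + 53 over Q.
A_4 x C_2

The polynomial f is an irreducible sextic over Q, so G = Gal(f/Q) is one of the 16 transitive subgroups 6T1, ..., 6T16 of S_6. The discriminant of f is -153891765817344, which is not a perfect square, so G is not contained in A_6. The transitive groups of degree 6 not contained in A_6 are: C_6 (6T1, order 6), S_3 (6T2, order 6), D_6 (6T3, order 12), C_3 x S_3 (6T5, order 18), A_4 x C_2 (6T6, order 24), S_4 (6T8, order 24), S_3 x S_3 (6T9, order 36), S_4 x C_2 (6T11, order 48), (S_3 x S_3) : C_2 (6T13, order 72), PGL(2,5) (6T14, order 120), S_6 (6T16, order 720). By Dedekind's theorem, for a prime p not dividing disc(f) the degrees of the irreducible factors of f mod p form the cycle type of an element of G. Factoring f modulo the 33 such primes p <= 149 (skipping 2, 3, which divide the discriminant), each new pattern first appears at: mod 5: f = (x^3 + x^2 + 2)(x^3 + 4x^2 + 4), pattern 3+3; mod 7: f = (x^6 + x^4 + 4x^3 + 4x^2 + x + 4), pattern 6; mod 17: f = (x + 12)(x + 14)(x^2 + 11x + 4)(x^2 + 14x + 4), pattern 2+2+1+1; mod 19: f = (x + 3)(x + 4)(x + 10)(x + 15)(x^2 + 6x + 16), pattern 2+1+1+1+1; mod 71: f = (x^2 + 11x + 26)(x^2 + 21x + 15)(x^2 + 39x + 36), pattern 2+2+2. No other pattern occurs in this range, so the set of observed cycle types is {3+3, 6, 2+2+1+1, 2+1+1+1+1, 2+2+2}. The candidates containing elements of all these cycle types are A_4 x C_2 (6T6) of order 24, S_4 x C_2 (6T11) of order 48, (S_3 x S_3) : C_2 (6T13) of order 72, S_6 (6T16) of order 720; the others are excluded. The observed types are precisely the cycle types that occur in A_4 x C_2 (6T6) (apart from the identity). Each of the other remaining candidates has further cycle types, and by the Chebotarev density theorem the matching factorization patterns would occur for a proportion of primes equal to their share of the group: S_4 x C_2 (6T11) additionally contains elements of type 4+2, 4+1+1 (12 of its 48 elements, about 25% of primes); (S_3 x S_3) : C_2 (6T13) additionally contains elements of type 4+2, 3+2+1, 3+1+1+1 (34 of its 72 elements, about 47% of primes); S_6 (6T16) additionally contains elements of type 5+1, 4+2, 4+1+1, 3+2+1, 3+1+1+1 (484 of its 720 elements, about 67% of primes). None of the 33 primes tested shows any such pattern (for each of these groups the chance of that is below 10^-4), which rules them out. Hence G = A_4 x C_2 (6T6), of order 24.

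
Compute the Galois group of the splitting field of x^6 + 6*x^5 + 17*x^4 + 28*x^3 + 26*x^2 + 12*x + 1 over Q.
A_4 (also written A4)

The polynomial f is an irreducible sextic over Q, so G = Gal(f/Q) is one of the 16 transitive subgroups 6T1, ..., 6T16 of S_6. The discriminant of f is 153664 = 392^2, a perfect square, so G is contained in A_6. The transitive groups of degree 6 contained in A_6 are: A_4 (6T4, order 12), S_4 (6T7, order 24), (C_3 x C_3) : C_4 (6T10, order 36), PSL(2,5) (6T12, order 60), A_6 (6T15, order 360). By Dedekind's theorem, for a prime p not dividing disc(f) the degrees of the irreducible factors of f mod p form the cycle type of an element of G. Factoring f modulo the 33 such primes p <= 149 (skipping 2, 7, which divide the discriminant), each new pattern first appears at: mod 3: f = (x^3 + x^2 + 2x + 1)(x^3 + 2x^2 + x + 1), pattern 3+3; mod 13: f = (x + 3)(x + 12)(x^2 + 2x + 9)(x^2 + 2x + 12), pattern 2+2+1+1. No other pattern occurs in this range, so the set of observed cycle types is {3+3, 2+2+1+1}. The candidates containing elements of all these cycle types are A_4 (6T4) of order 12, S_4 (6T7) of order 24, (C_3 x C_3) : C_4 (6T10) of order 36, PSL(2,5) (6T12) of order 60, A_6 (6T15) of order 360; the others are excluded. The observed types are precisely the cycle types that occur in A_4 (6T4) (apart from the identity). Each of the other remaining candidates has further cycle types, and by the Chebotarev density theorem the matching factorization patterns would occur for a proportion of primes equal to their share of the group: S_4 (6T7) additionally contains elements of type 4+2 (6 of its 24 elements, about 25% of primes); (C_3 x C_3) : C_4 (6T10) additionally contains elements of type 4+2, 3+1+1+1 (22 of its 36 elements, about 61% of primes); PSL(2,5) (6T12) additionally contains elements of type 5+1 (24 of its 60 elements, about 40% of primes); A_6 (6T15) additionally contains elements of type 5+1, 4+2, 3+1+1+1 (274 of its 360 elements, about 76% of primes). None of the 33 primes tested shows any such pattern (for each of these groups the chance of that is below 10^-4), which rules them out. Hence G = A_4 (6T4), of order 12.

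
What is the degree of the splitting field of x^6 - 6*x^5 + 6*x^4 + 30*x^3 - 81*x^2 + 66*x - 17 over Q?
The degree of the splitting field over Q equals the order of the Galois group, so first determine the group. The polynomial f is an irreducible sextic over Q, so G = Gal(f/Q) is one of the 16 transitive subgroups 6T1, ..., 6T16 of S_6. The discriminant of f is -151585344, which is not a perfect square, so G is not contained in A_6. The transitive groups of degree 6 not contained in A_6 are: C_6 (6T1, order 6), S_3 (6T2, order 6), D_6 (6T3, order 12), C_3 x S_3 (6T5, order 18), A_4 x C_2 (6T6, order 24), S_4 (6T8, order 24), S_3 x S_3 (6T9, order 36), S_4 x C_2 (6T11, order 48), (S_3 x S_3) : C_2 (6T13, order 72), PGL(2,5) (6T14, order 120), S_6 (6T16, order 720). By Dedekind's theorem, for a prime p not dividing disc(f) the degrees of the irreducible factors of f mod p form the cycle type of an element of G. Factoring f modulo the 33 such primes p <= 151 (skipping 2, 3, 19, which divide the discriminant), each new pattern first appears at: mod 5: f = (x^3 + x^2 + 3x + 4)(x^3 + 3x^2 + 2), pattern 3+3; mod 7: f = (x^6 + x^5 + 6x^4 + 2x^3 + 3x^2 + 3x + 4), pattern 6; mod 17: f = (x)(x + 4)(x^2 + x + 2)(x^2 + 6x + 4), pattern 2+2+1+1; mod 71: f = (x^2 + 30x + 66)(x^2 + 48x + 53)(x^2 + 58x + 29), pattern 2+2+2; mod 107: f = (x + 15)(x + 27)(x + 63)(x + 91)(x^2 + 12x + 28), pattern 2+1+1+1+1. No other pattern occurs in this range, so the set of observed cycle types is {3+3, 6, 2+2+1+1, 2+2+2, 2+1+1+1+1}. The candidates containing elements of all these cycle types are A_4 x C_2 (6T6) of order 24, S_4 x C_2 (6T11) of order 48, (S_3 x S_3) : C_2 (6T13) of order 72, S_6 (6T16) of order 720; the others are excluded. The observed types are precisely the cycle types that occur in A_4 x C_2 (6T6) (apart from the identity). Each of the other remaining candidates has further cycle types, and by the Chebotarev density theorem the matching factorization patterns would occur for a proportion of primes equal to their share of the group: S_4 x C_2 (6T11) additionally contains elements of type 4+2, 4+1+1 (12 of its 48 elements, about 25% of primes); (S_3 x S_3) : C_2 (6T13) additionally contains elements of type 4+2, 3+2+1, 3+1+1+1 (34 of its 72 elements, about 47% of primes); S_6 (6T16) additionally contains elements of type 5+1, 4+2, 4+1+1, 3+2+1, 3+1+1+1 (484 of its 720 elements, about 67% of primes). None of the 33 primes tested shows any such pattern (for each of these groups the chance of that is below 10^-4), which rules them out. Hence G = A_4 x C_2 (6T6), of order 24. The Galois group A_4 x C_2 (6T6) has order 24, so the splitting field has degree 24 over Q.

24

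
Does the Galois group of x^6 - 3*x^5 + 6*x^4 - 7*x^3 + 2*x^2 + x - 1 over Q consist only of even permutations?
The polynomial is irreducible of degree 6 over Q. Its discriminant is 810448, which is not a perfect square. A Galois group lies in the alternating group exactly when the discriminant is a square in Q, so the Galois group (S_4) is not contained in A_6.

No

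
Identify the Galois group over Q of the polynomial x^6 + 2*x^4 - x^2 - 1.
The polynomial f is an irreducible sextic over Q, so G = Gal(f/Q) is one of the 16 transitive subgroups 6T1, ..., 6T16 of S_6. The discriminant of f is 153664 = 392^2, a perfect square, so G is contained in A_6. The transitive groups of degree 6 contained in A_6 are: A_4 (6T4, order 12), S_4 (6T7, order 24), (C_3 x C_3) : C_4 (6T10, order 36), PSL(2,5) (6T12, order 60), A_6 (6T15, order 360). By Dedekind's theorem, for a prime p not dividing disc(f) the degrees of the irreducible factors of f mod p form the cycle type of an element of G. Factoring f modulo the 33 such primes p <= 149 (skipping 2, 7, which divide the discriminant), each new pattern first appears at: mod 3: f = (x^3 + x^2 + 2)(x^3 + 2x^2 + 1), pattern 3+3; mod 13: f = (x + 2)(x + 11)(x^2 + 8)(x^2 + 11), pattern 2+2+1+1. No other pattern occurs in this range, so the set of observed cycle types is {3+3, 2+2+1+1}. The candidates containing elements of all these cycle types are A_4 (6T4) of order 12, S_4 (6T7) of order 24, (C_3 x C_3) : C_4 (6T10) of order 36, PSL(2,5) (6T12) of order 60, A_6 (6T15) of order 360; the others are excluded. The observed types are precisely the cycle types that occur in A_4 (6T4) (apart from the identity). Each of the other remaining candidates has further cycle types, and by the Chebotarev density theorem the matching factorization patterns would occur for a proportion of primes equal to their share of the group: S_4 (6T7) additionally contains elements of type 4+2 (6 of its 24 elements, about 25% of primes); (C_3 x C_3) : C_4 (6T10) additionally contains elements of type 4+2, 3+1+1+1 (22 of its 36 elements, about 61% of primes); PSL(2,5) (6T12) additionally contains elements of type 5+1 (24 of its 60 elements, about 40% of primes); A_6 (6T15) additionally contains elements of type 5+1, 4+2, 3+1+1+1 (274 of its 360 elements, about 76% of primes). None of the 33 primes tested shows any such pattern (for each of these groups the chance of that is below 10^-4), which rules them out. Hence G = A_4 (6T4), of order 12.

A_4 (also written A4)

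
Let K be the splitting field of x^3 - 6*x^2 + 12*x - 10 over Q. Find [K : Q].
The degree of the splitting field over Q equals the order of the Galois group, so first determine the group. The polynomial is an irreducible cubic over Q and its discriminant is -108, which is not a perfect square. For an irreducible cubic, a non-square discriminant gives Galois group S_3. The Galois group S_3 (3T2) has order 6, so the splitting field has degree 6 over Q.

6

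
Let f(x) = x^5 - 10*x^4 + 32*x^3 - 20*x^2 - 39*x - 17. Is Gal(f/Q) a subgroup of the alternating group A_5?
No

The polynomial is irreducible of degree 5 over Q. Its discriminant is 461338069, which is not a perfect square. A Galois group lies in the alternating group exactly when the discriminant is a square in Q, so the Galois group (S_5) is not contained in A_5.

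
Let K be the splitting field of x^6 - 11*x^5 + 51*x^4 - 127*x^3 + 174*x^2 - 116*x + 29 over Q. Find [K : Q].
36

The degree of the splitting field over Q equals the order of the Galois group, so first determine the group. The polynomial f is an irreducible sextic over Q, so G = Gal(f/Q) is one of the 16 transitive subgroups 6T1, ..., 6T16 of S_6. The discriminant of f is 525625 = 725^2, a perfect square, so G is contained in A_6. The transitive groups of degree 6 contained in A_6 are: A_4 (6T4, order 12), S_4 (6T7, order 24), (C_3 x C_3) : C_4 (6T10, order 36), PSL(2,5) (6T12, order 60), A_6 (6T15, order 360). By Dedekind's theorem, for a prime p not dividing disc(f) the degrees of the irreducible factors of f mod p form the cycle type of an element of G. Factoring f modulo the 19 such primes p <= 73 (skipping 5, 29, which divide the discriminant), each new pattern first appears at: mod 2: f = (x^2 + x + 1)(x^4 + x + 1), pattern 4+2; mod 11: f = (x^3 + 2x^2 + 7x + 2)(x^3 + 9x^2 + 4x + 9), pattern 3+3; mod 19: f = (x + 9)(x + 10)(x^2 + 1)(x^2 + 8x + 17), pattern 2+2+1+1; mod 61: f = (x + 26)(x + 33)(x + 40)(x^3 + 12x^2 + 37x + 12), pattern 3+1+1+1. No other pattern occurs in this range, so the set of observed cycle types is {4+2, 3+3, 2+2+1+1, 3+1+1+1}. The candidates containing elements of all these cycle types are (C_3 x C_3) : C_4 (6T10) of order 36, A_6 (6T15) of order 360; the others are excluded. The observed types are precisely the cycle types that occur in (C_3 x C_3) : C_4 (6T10) (apart from the identity). Each of the other remaining candidates has further cycle types, and by the Chebotarev density theorem the matching factorization patterns would occur for a proportion of primes equal to their share of the group: A_6 (6T15) additionally contains elements of type 5+1 (144 of its 360 elements, about 40% of primes). None of the 19 primes tested shows any such pattern (for each of these groups the chance of that is below 10^-4), which rules them out. Hence G = (C_3 x C_3) : C_4 (6T10), of order 36. The Galois group (C_3 x C_3) : C_4 (6T10) has order 36, so the splitting field has degree 36 over Q.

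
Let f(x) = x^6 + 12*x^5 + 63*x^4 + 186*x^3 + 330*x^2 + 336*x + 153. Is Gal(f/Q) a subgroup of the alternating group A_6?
No

The polynomial is irreducible of degree 6 over Q. Its discriminant is -16003008, which is not a perfect square. A Galois group lies in the alternating group exactly when the discriminant is a square in Q, so the Galois group (PGL(2,5)) is not contained in A_6.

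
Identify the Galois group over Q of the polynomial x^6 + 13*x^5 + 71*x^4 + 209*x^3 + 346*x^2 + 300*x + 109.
(C_3 x C_3) : C_4

The polynomial f is an irreducible sextic over Q, so G = Gal(f/Q) is one of the 16 transitive subgroups 6T1, ..., 6T16 of S_6. The discriminant of f is 525625 = 725^2, a perfect square, so G is contained in A_6. The transitive groups of degree 6 contained in A_6 are: A_4 (6T4, order 12), S_4 (6T7, order 24), (C_3 x C_3) : C_4 (6T10, order 36), PSL(2,5) (6T12, order 60), A_6 (6T15, order 360). By Dedekind's theorem, for a prime p not dividing disc(f) the degrees of the irreducible factors of f mod p form the cycle type of an element of G. Factoring f modulo the 19 such primes p <= 73 (skipping 5, 29, which divide the discriminant), each new pattern first appears at: mod 2: f = (x^2 + x + 1)(x^4 + x + 1), pattern 4+2; mod 11: f = (x^3 + 3x^2 + 5x + 5)(x^3 + 10x^2 + 3x + 2), pattern 3+3; mod 19: f = (x + 13)(x + 14)(x^2 + 8x + 17)(x^2 + 16x + 8), pattern 2+2+1+1; mod 61: f = (x + 30)(x + 37)(x + 44)(x^3 + 24x^2 + 59x + 50), pattern 3+1+1+1. No other pattern occurs in this range, so the set of observed cycle types is {4+2, 3+3, 2+2+1+1, 3+1+1+1}. The candidates containing elements of all these cycle types are (C_3 x C_3) : C_4 (6T10) of order 36, A_6 (6T15) of order 360; the others are excluded. The observed types are precisely the cycle types that occur in (C_3 x C_3) : C_4 (6T10) (apart from the identity). Each of the other remaining candidates has further cycle types, and by the Chebotarev density theorem the matching factorization patterns would occur for a proportion of primes equal to their share of the group: A_6 (6T15) additionally contains elements of type 5+1 (144 of its 360 elements, about 40% of primes). None of the 19 primes tested shows any such pattern (for each of these groups the chance of that is below 10^-4), which rules them out. Hence G = (C_3 x C_3) : C_4 (6T10), of order 36.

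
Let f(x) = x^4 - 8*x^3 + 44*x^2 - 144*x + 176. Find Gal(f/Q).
4T5: S_4

The polynomial is an irreducible quartic over Q and its discriminant is 15007744, which is not a perfect square, so the Galois group is not contained in A_4. The resolvent cubic y^3 - 44*y^2 + 448*y - 1024 is irreducible over Q. An irreducible resolvent with non-square discriminant gives S_4.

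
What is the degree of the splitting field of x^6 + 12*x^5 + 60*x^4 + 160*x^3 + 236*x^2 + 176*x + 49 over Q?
48

The degree of the splitting field over Q equals the order of the Galois group, so first determine the group. The polynomial f is an irreducible sextic over Q, so G = Gal(f/Q) is one of the 16 transitive subgroups 6T1, ..., 6T16 of S_6. The discriminant of f is -3356224, which is not a perfect square, so G is not contained in A_6. The transitive groups of degree 6 not contained in A_6 are: C_6 (6T1, order 6), S_3 (6T2, order 6), D_6 (6T3, order 12), C_3 x S_3 (6T5, order 18), A_4 x C_2 (6T6, order 24), S_4 (6T8, order 24), S_3 x S_3 (6T9, order 36), S_4 x C_2 (6T11, order 48), (S_3 x S_3) : C_2 (6T13, order 72), PGL(2,5) (6T14, order 120), S_6 (6T16, order 720). By Dedekind's theorem, for a prime p not dividing disc(f) the degrees of the irreducible factors of f mod p form the cycle type of an element of G. Factoring f modulo the 67 such primes p <= 347 (skipping 2, 229, which divide the discriminant), each new pattern first appears at: mod 3: f = (x^6 + x^3 + 2x^2 + 2x + 1), pattern 6; mod 5: f = (x^3 + 3x^2 + 2x + 2)(x^3 + 4x^2 + x + 2), pattern 3+3; mod 7: f = (x)(x + 4)(x^4 + x^3 + 6x + 2), pattern 4+1+1; mod 13: f = (x^2 + 4x + 9)(x^4 + 8x^3 + 6x^2 + 12x + 4), pattern 4+2; mod 23: f = (x^2 + 4x + 16)(x^2 + 9x + 9)(x^2 + 22x + 12), pattern 2+2+2; mod 29: f = (x + 12)(x + 21)(x^2 + 3x + 9)(x^2 + 5x + 13), pattern 2+2+1+1; mod 193: f = (x + 8)(x + 46)(x + 96)(x + 101)(x + 151)(x + 189), pattern 1+1+1+1+1+1; mod 347: f = (x + 5)(x + 153)(x + 198)(x + 346)(x^2 + 4x + 259), pattern 2+1+1+1+1. No other pattern occurs in this range, so the set of observed cycle types is {6, 3+3, 4+1+1, 4+2, 2+2+2, 2+2+1+1, 1+1+1+1+1+1, 2+1+1+1+1}. The candidates containing elements of all these cycle types are S_4 x C_2 (6T11) of order 48, S_6 (6T16) of order 720; the others are excluded. The observed types are precisely the cycle types that occur in S_4 x C_2 (6T11). Each of the other remaining candidates has further cycle types, and by the Chebotarev density theorem the matching factorization patterns would occur for a proportion of primes equal to their share of the group: S_6 (6T16) additionally contains elements of type 5+1, 3+2+1, 3+1+1+1 (304 of its 720 elements, about 42% of primes). None of the 67 primes tested shows any such pattern (for each of these groups the chance of that is below 10^-4), which rules them out. Hence G = S_4 x C_2 (6T11), of order 48. The Galois group S_4 x C_2 (6T11) has order 48, so the splitting field has degree 48 over Q.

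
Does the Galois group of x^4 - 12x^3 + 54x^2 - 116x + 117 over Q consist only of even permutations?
The polynomial is irreducible of degree 4 over Q. Its discriminant is 331776 = 576^2, a perfect square. A Galois group lies in the alternating group exactly when the discriminant is a square in Q, so the Galois group (A_4) is contained in A_4.

Yes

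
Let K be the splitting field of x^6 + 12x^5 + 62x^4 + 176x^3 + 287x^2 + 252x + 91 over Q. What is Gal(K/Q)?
A_4 (also written A4)

The polynomial f is an irreducible sextic over Q, so G = Gal(f/Q) is one of the 16 transitive subgroups 6T1, ..., 6T16 of S_6. The discriminant of f is 153664 = 392^2, a perfect square, so G is contained in A_6. The transitive groups of degree 6 contained in A_6 are: A_4 (6T4, order 12), S_4 (6T7, order 24), (C_3 x C_3) : C_4 (6T10, order 36), PSL(2,5) (6T12, order 60), A_6 (6T15, order 360). By Dedekind's theorem, for a prime p not dividing disc(f) the degrees of the irreducible factors of f mod p form the cycle type of an element of G. Factoring f modulo the 33 such primes p <= 149 (skipping 2, 7, which divide the discriminant), each new pattern first appears at: mod 3: f = (x^3 + x^2 + x + 2)(x^3 + 2x^2 + 2x + 2), pattern 3+3; mod 13: f = (x)(x + 4)(x^2 + 4x + 2)(x^2 + 4x + 12), pattern 2+2+1+1. No other pattern occurs in this range, so the set of observed cycle types is {3+3, 2+2+1+1}. The candidates containing elements of all these cycle types are A_4 (6T4) of order 12, S_4 (6T7) of order 24, (C_3 x C_3) : C_4 (6T10) of order 36, PSL(2,5) (6T12) of order 60, A_6 (6T15) of order 360; the others are excluded. The observed types are precisely the cycle types that occur in A_4 (6T4) (apart from the identity). Each of the other remaining candidates has further cycle types, and by the Chebotarev density theorem the matching factorization patterns would occur for a proportion of primes equal to their share of the group: S_4 (6T7) additionally contains elements of type 4+2 (6 of its 24 elements, about 25% of primes); (C_3 x C_3) : C_4 (6T10) additionally contains elements of type 4+2, 3+1+1+1 (22 of its 36 elements, about 61% of primes); PSL(2,5) (6T12) additionally contains elements of type 5+1 (24 of its 60 elements, about 40% of primes); A_6 (6T15) additionally contains elements of type 5+1, 4+2, 3+1+1+1 (274 of its 360 elements, about 76% of primes). None of the 33 primes tested shows any such pattern (for each of these groups the chance of that is below 10^-4), which rules them out. Hence G = A_4 (6T4), of order 12.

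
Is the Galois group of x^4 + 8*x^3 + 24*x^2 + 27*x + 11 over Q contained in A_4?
No

The polynomial is irreducible of degree 4 over Q. Its discriminant is 15125, which is not a perfect square. A Galois group lies in the alternating group exactly when the discriminant is a square in Q, so the Galois group (C_4) is not contained in A_4.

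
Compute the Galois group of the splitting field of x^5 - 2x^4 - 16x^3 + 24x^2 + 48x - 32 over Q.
C_5 (also written C5)

The polynomial f is an irreducible quintic over Q, so G = Gal(f/Q) is a transitive subgroup of S_5: one of C_5 (5T1, order 5), D_5 (5T2, order 10), F_20 (5T3, order 20), A_5 (5T4, order 60) or S_5 (5T5, order 120). The discriminant of f is 15352201216 = 123904^2, a perfect square, so G is contained in A_5. The transitive groups of degree 5 contained in A_5 are: C_5 (5T1, order 5), D_5 (5T2, order 10), A_5 (5T4, order 60). By Dedekind's theorem, for a prime p not dividing disc(f) the degrees of the irreducible factors of f mod p form the cycle type of an element of G. Factoring f modulo the 14 such primes p <= 53 (skipping 2, 11, which divide the discriminant), each new pattern first appears at: mod 3: f = (x^5 + x^4 + 2x^3 + 1), pattern 5; mod 23: f = (x + 5)(x + 8)(x + 12)(x + 20)(x + 22), pattern 1+1+1+1+1. No other pattern occurs in this range, so the set of observed cycle types is {5, 1+1+1+1+1}. The candidates containing elements of all these cycle types are C_5 (5T1) of order 5, D_5 (5T2) of order 10, A_5 (5T4) of order 60; the others are excluded. The observed types are precisely the cycle types that occur in C_5 (5T1). Each of the other remaining candidates has further cycle types, and by the Chebotarev density theorem the matching factorization patterns would occur for a proportion of primes equal to their share of the group: D_5 (5T2) additionally contains elements of type 2+2+1 (5 of its 10 elements, about 50% of primes); A_5 (5T4) additionally contains elements of type 3+1+1, 2+2+1 (35 of its 60 elements, about 58% of primes). None of the 14 primes tested shows any such pattern (for each of these groups the chance of that is below 10^-4), which rules them out. Hence G = C_5 (5T1), of order 5.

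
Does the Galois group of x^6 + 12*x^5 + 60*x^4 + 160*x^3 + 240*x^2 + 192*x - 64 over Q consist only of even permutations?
No

The polynomial is irreducible of degree 6 over Q. Its discriminant is 1603087953297408, which is not a perfect square. A Galois group lies in the alternating group exactly when the discriminant is a square in Q, so the Galois group (D_6) is not contained in A_6.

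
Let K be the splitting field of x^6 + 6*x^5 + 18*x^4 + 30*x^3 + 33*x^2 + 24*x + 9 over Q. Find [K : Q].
The degree of the splitting field over Q equals the order of the Galois group, so first determine the group. The polynomial f is an irreducible sextic over Q, so G = Gal(f/Q) is one of the 16 transitive subgroups 6T1, ..., 6T16 of S_6. The discriminant of f is -16003008, which is not a perfect square, so G is not contained in A_6. The transitive groups of degree 6 not contained in A_6 are: C_6 (6T1, order 6), S_3 (6T2, order 6), D_6 (6T3, order 12), C_3 x S_3 (6T5, order 18), A_4 x C_2 (6T6, order 24), S_4 (6T8, order 24), S_3 x S_3 (6T9, order 36), S_4 x C_2 (6T11, order 48), (S_3 x S_3) : C_2 (6T13, order 72), PGL(2,5) (6T14, order 120), S_6 (6T16, order 720). By Dedekind's theorem, for a prime p not dividing disc(f) the degrees of the irreducible factors of f mod p form the cycle type of an element of G. Factoring f modulo the 21 such primes p <= 89 (skipping 2, 3, 7, which divide the discriminant), each new pattern first appears at: mod 5: f = (x^6 + x^5 + 3x^4 + 3x^2 + 4x + 4), pattern 6; mod 11: f = (x + 10)(x^5 + 7x^4 + 3x^3 + 2), pattern 5+1; mod 13: f = (x + 2)(x + 6)(x^4 + 11x^3 + 9x^2 + 8x + 4), pattern 4+1+1; mod 23: f = (x + 4)(x + 8)(x^2 + 7x + 8)(x^2 + 10x + 3), pattern 2+2+1+1; mod 43: f = (x^3 + 22x^2 + 20x + 21)(x^3 + 27x^2 + 6x + 25), pattern 3+3; mod 61: f = (x^2 + 34x + 5)(x^2 + 45x + 56)(x^2 + 49x + 46), pattern 2+2+2. No other pattern occurs in this range, so the set of observed cycle types is {6, 5+1, 4+1+1, 2+2+1+1, 3+3, 2+2+2}. The candidates containing elements of all these cycle types are PGL(2,5) (6T14) of order 120, S_6 (6T16) of order 720; the others are excluded. The observed types are precisely the cycle types that occur in PGL(2,5) (6T14) (apart from the identity). Each of the other remaining candidates has further cycle types, and by the Chebotarev density theorem the matching factorization patterns would occur for a proportion of primes equal to their share of the group: S_6 (6T16) additionally contains elements of type 4+2, 3+2+1, 3+1+1+1, 2+1+1+1+1 (265 of its 720 elements, about 37% of primes). None of the 21 primes tested shows any such pattern (for each of these groups the chance of that is below 10^-4), which rules them out. Hence G = PGL(2,5) (6T14), of order 120. The Galois group PGL(2,5) (6T14) has order 120, so the splitting field has degree 120 over Q.

120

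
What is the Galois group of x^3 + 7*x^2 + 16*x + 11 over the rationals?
3T2: S_3

The polynomial is an irreducible cubic over Q and its discriminant is -23, which is not a perfect square. For an irreducible cubic, a non-square discriminant gives Galois group S_3.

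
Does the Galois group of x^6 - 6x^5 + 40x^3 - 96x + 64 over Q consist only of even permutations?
No

The polynomial is irreducible of degree 6 over Q. Its discriminant is -37572373905408, which is not a perfect square. A Galois group lies in the alternating group exactly when the discriminant is a square in Q, so the Galois group (S_3) is not contained in A_6.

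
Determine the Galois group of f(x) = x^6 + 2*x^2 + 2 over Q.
The polynomial f is an irreducible sextic over Q, so G = Gal(f/Q) is one of the 16 transitive subgroups 6T1, ..., 6T16 of S_6. The discriminant of f is -2508800, which is not a perfect square, so G is not contained in A_6. The transitive groups of degree 6 not contained in A_6 are: C_6 (6T1, order 6), S_3 (6T2, order 6), D_6 (6T3, order 12), C_3 x S_3 (6T5, order 18), A_4 x C_2 (6T6, order 24), S_4 (6T8, order 24), S_3 x S_3 (6T9, order 36), S_4 x C_2 (6T11, order 48), (S_3 x S_3) : C_2 (6T13, order 72), PGL(2,5) (6T14, order 120), S_6 (6T16, order 720). By Dedekind's theorem, for a prime p not dividing disc(f) the degrees of the irreducible factors of f mod p form the cycle type of an element of G. Factoring f modulo the 17 such primes p <= 71 (skipping 2, 5, 7, which divide the discriminant), each new pattern first appears at: mod 3: f = (x^3 + x^2 + 2x + 1)(x^3 + 2x^2 + 2x + 2), pattern 3+3; mod 13: f = (x^6 + 2x^2 + 2), pattern 6; mod 19: f = (x^2 + 5)(x^4 + 14x^2 + 8), pattern 4+2; mod 23: f = (x + 11)(x + 12)(x^4 + 6x^2 + 15), pattern 4+1+1; mod 53: f = (x^2 + 45)(x^2 + 11x + 38)(x^2 + 42x + 38), pattern 2+2+2; mod 59: f = (x + 4)(x + 55)(x^2 + 5x + 50)(x^2 + 54x + 50), pattern 2+2+1+1; mod 71: f = (x + 8)(x + 11)(x + 60)(x + 63)(x^2 + 43), pattern 2+1+1+1+1. No other pattern occurs in this range, so the set of observed cycle types is {3+3, 6, 4+2, 4+1+1, 2+2+2, 2+2+1+1, 2+1+1+1+1}. The candidates containing elements of all these cycle types are S_4 x C_2 (6T11) of order 48, S_6 (6T16) of order 720; the others are excluded. The observed types are precisely the cycle types that occur in S_4 x C_2 (6T11) (apart from the identity). Each of the other remaining candidates has further cycle types, and by the Chebotarev density theorem the matching factorization patterns would occur for a proportion of primes equal to their share of the group: S_6 (6T16) additionally contains elements of type 5+1, 3+2+1, 3+1+1+1 (304 of its 720 elements, about 42% of primes). None of the 17 primes tested shows any such pattern (for each of these groups the chance of that is below 10^-4), which rules them out. Hence G = S_4 x C_2 (6T11), of order 48.

S_4 x C_2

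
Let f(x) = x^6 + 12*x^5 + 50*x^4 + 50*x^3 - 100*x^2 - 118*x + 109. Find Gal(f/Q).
The polynomial f is an irreducible sextic over Q, so G = Gal(f/Q) is one of the 16 transitive subgroups 6T1, ..., 6T16 of S_6. The discriminant of f is 38875225000000 = 6235000^2, a perfect square, so G is contained in A_6. The transitive groups of degree 6 contained in A_6 are: A_4 (6T4, order 12), S_4 (6T7, order 24), (C_3 x C_3) : C_4 (6T10, order 36), PSL(2,5) (6T12, order 60), A_6 (6T15, order 360). By Dedekind's theorem, for a prime p not dividing disc(f) the degrees of the irreducible factors of f mod p form the cycle type of an element of G. Factoring f modulo the 19 such primes p <= 83 (skipping 2, 5, 29, 43, which divide the discriminant), each new pattern first appears at: mod 3: f = (x^2 + 1)(x^4 + x^2 + 2x + 1), pattern 4+2; mod 11: f = (x^3 + 2x^2 + x + 9)(x^3 + 10x^2 + 7x + 6), pattern 3+3; mod 19: f = (x + 3)(x + 17)(x^2 + 13x + 15)(x^2 + 17x + 18), pattern 2+2+1+1; mod 61: f = (x + 23)(x + 26)(x + 44)(x^3 + 41x^2 + 10x + 11), pattern 3+1+1+1. No other pattern occurs in this range, so the set of observed cycle types is {4+2, 3+3, 2+2+1+1, 3+1+1+1}. The candidates containing elements of all these cycle types are (C_3 x C_3) : C_4 (6T10) of order 36, A_6 (6T15) of order 360; the others are excluded. The observed types are precisely the cycle types that occur in (C_3 x C_3) : C_4 (6T10) (apart from the identity). Each of the other remaining candidates has further cycle types, and by the Chebotarev density theorem the matching factorization patterns would occur for a proportion of primes equal to their share of the group: A_6 (6T15) additionally contains elements of type 5+1 (144 of its 360 elements, about 40% of primes). None of the 19 primes tested shows any such pattern (for each of these groups the chance of that is below 10^-4), which rules them out. Hence G = (C_3 x C_3) : C_4 (6T10), of order 36.

(C_3 x C_3) : C_4 (order 36)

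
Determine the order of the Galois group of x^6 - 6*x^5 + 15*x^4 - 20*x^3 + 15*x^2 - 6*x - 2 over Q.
12

The degree of the splitting field over Q equals the order of the Galois group, so first determine the group. The polynomial f is an irreducible sextic over Q, so G = Gal(f/Q) is one of the 16 transitive subgroups 6T1, ..., 6T16 of S_6. The discriminant of f is 11337408, which is not a perfect square, so G is not contained in A_6. The transitive groups of degree 6 not contained in A_6 are: C_6 (6T1, order 6), S_3 (6T2, order 6), D_6 (6T3, order 12), C_3 x S_3 (6T5, order 18), A_4 x C_2 (6T6, order 24), S_4 (6T8, order 24), S_3 x S_3 (6T9, order 36), S_4 x C_2 (6T11, order 48), (S_3 x S_3) : C_2 (6T13, order 72), PGL(2,5) (6T14, order 120), S_6 (6T16, order 720). By Dedekind's theorem, for a prime p not dividing disc(f) the degrees of the irreducible factors of f mod p form the cycle type of an element of G. Factoring f modulo the 79 such primes p <= 419 (skipping 2, 3, which divide the discriminant), each new pattern first appears at: mod 5: f = (x^2 + 2)(x^2 + x + 1)(x^2 + 3x + 4), pattern 2+2+2; mod 7: f = (x^6 + x^5 + x^4 + x^3 + x^2 + x + 5), pattern 6; mod 11: f = (x + 2)(x + 7)(x^2 + x + 7)(x^2 + 6x + 2), pattern 2+2+1+1; mod 13: f = (x^3 + 10x^2 + 3x + 3)(x^3 + 10x^2 + 3x + 8), pattern 3+3; mod 61: f = (x + 1)(x + 25)(x + 27)(x + 32)(x + 34)(x + 58), pattern 1+1+1+1+1+1. No other pattern occurs in this range, so the set of observed cycle types is {2+2+2, 6, 2+2+1+1, 3+3, 1+1+1+1+1+1}. The candidates containing elements of all these cycle types are D_6 (6T3) of order 12, A_4 x C_2 (6T6) of order 24, S_3 x S_3 (6T9) of order 36, S_4 x C_2 (6T11) of order 48, (S_3 x S_3) : C_2 (6T13) of order 72, PGL(2,5) (6T14) of order 120, S_6 (6T16) of order 720; the others are excluded. The observed types are precisely the cycle types that occur in D_6 (6T3). Each of the other remaining candidates has further cycle types, and by the Chebotarev density theorem the matching factorization patterns would occur for a proportion of primes equal to their share of the group: A_4 x C_2 (6T6) additionally contains elements of type 2+1+1+1+1 (3 of its 24 elements, about 12% of primes); S_3 x S_3 (6T9) additionally contains elements of type 3+1+1+1 (4 of its 36 elements, about 11% of primes); S_4 x C_2 (6T11) additionally contains elements of type 4+2, 4+1+1, 2+1+1+1+1 (15 of its 48 elements, about 31% of primes); (S_3 x S_3) : C_2 (6T13) additionally contains elements of type 4+2, 3+2+1, 3+1+1+1, 2+1+1+1+1 (40 of its 72 elements, about 56% of primes); PGL(2,5) (6T14) additionally contains elements of type 5+1, 4+1+1 (54 of its 120 elements, about 45% of primes); S_6 (6T16) additionally contains elements of type 5+1, 4+2, 4+1+1, 3+2+1, 3+1+1+1, 2+1+1+1+1 (499 of its 720 elements, about 69% of primes). None of the 79 primes tested shows any such pattern (for each of these groups the chance of that is below 10^-4), which rules them out. Hence G = D_6 (6T3), of order 12. The Galois group D_6 (6T3) has order 12, so the splitting field has degree 12 over Q.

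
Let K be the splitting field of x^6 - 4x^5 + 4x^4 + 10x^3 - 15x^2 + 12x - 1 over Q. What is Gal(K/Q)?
A_4 (also written A4)

The polynomial f is an irreducible sextic over Q, so G = Gal(f/Q) is one of the 16 transitive subgroups 6T1, ..., 6T16 of S_6. The discriminant of f is 13191900736 = 114856^2, a perfect square, so G is contained in A_6. The transitive groups of degree 6 contained in A_6 are: A_4 (6T4, order 12), S_4 (6T7, order 24), (C_3 x C_3) : C_4 (6T10, order 36), PSL(2,5) (6T12, order 60), A_6 (6T15, order 360). By Dedekind's theorem, for a prime p not dividing disc(f) the degrees of the irreducible factors of f mod p form the cycle type of an element of G. Factoring f modulo the 33 such primes p <= 149 (skipping 2, 7, which divide the discriminant), each new pattern first appears at: mod 3: f = (x^3 + 2x + 1)(x^3 + 2x^2 + 2x + 2), pattern 3+3; mod 13: f = (x + 2)(x + 6)(x^2 + 4x + 2)(x^2 + 10x + 7), pattern 2+2+1+1. No other pattern occurs in this range, so the set of observed cycle types is {3+3, 2+2+1+1}. The candidates containing elements of all these cycle types are A_4 (6T4) of order 12, S_4 (6T7) of order 24, (C_3 x C_3) : C_4 (6T10) of order 36, PSL(2,5) (6T12) of order 60, A_6 (6T15) of order 360; the others are excluded. The observed types are precisely the cycle types that occur in A_4 (6T4) (apart from the identity). Each of the other remaining candidates has further cycle types, and by the Chebotarev density theorem the matching factorization patterns would occur for a proportion of primes equal to their share of the group: S_4 (6T7) additionally contains elements of type 4+2 (6 of its 24 elements, about 25% of primes); (C_3 x C_3) : C_4 (6T10) additionally contains elements of type 4+2, 3+1+1+1 (22 of its 36 elements, about 61% of primes); PSL(2,5) (6T12) additionally contains elements of type 5+1 (24 of its 60 elements, about 40% of primes); A_6 (6T15) additionally contains elements of type 5+1, 4+2, 3+1+1+1 (274 of its 360 elements, about 76% of primes). None of the 33 primes tested shows any such pattern (for each of these groups the chance of that is below 10^-4), which rules them out. Hence G = A_4 (6T4), of order 12.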